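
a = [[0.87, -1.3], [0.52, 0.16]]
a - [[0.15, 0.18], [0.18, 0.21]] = [[0.72,-1.48],[0.34,-0.05]]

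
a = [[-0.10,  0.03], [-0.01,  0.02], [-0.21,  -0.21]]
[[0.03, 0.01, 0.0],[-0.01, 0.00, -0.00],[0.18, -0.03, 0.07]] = a @ [[-0.40, -0.06, -0.09], [-0.46, 0.21, -0.23]]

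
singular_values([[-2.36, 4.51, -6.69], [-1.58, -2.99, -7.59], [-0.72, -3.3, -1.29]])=[10.59, 6.33, 0.67]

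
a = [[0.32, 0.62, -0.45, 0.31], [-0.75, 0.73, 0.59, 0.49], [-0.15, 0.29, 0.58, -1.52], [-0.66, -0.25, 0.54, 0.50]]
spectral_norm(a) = 1.74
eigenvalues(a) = [(0.59+1.25j), (0.59-1.25j), (-0+0j), (0.95+0j)]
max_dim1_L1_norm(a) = 2.56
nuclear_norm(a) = 4.24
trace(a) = 2.13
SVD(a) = [[-0.21, 0.23, -0.73, 0.6], [-0.23, -0.76, -0.48, -0.37], [0.92, -0.29, -0.16, 0.22], [-0.25, -0.54, 0.45, 0.67]] @ diag([1.7385341620387396, 1.498686020972308, 0.9967618101761543, 0.0022520525758845276]) @ [[0.08, 0.02, 0.20, -0.98],[0.69, -0.24, -0.67, -0.09],[-0.14, -0.97, 0.19, 0.01],[-0.70, -0.03, -0.68, -0.20]]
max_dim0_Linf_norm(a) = 1.52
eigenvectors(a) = [[-0.07+0.48j, (-0.07-0.48j), -0.70+0.00j, -0.26+0.00j], [-0.56+0.00j, (-0.56-0j), -0.03+0.00j, -0.73+0.00j], [(0.34-0.32j), (0.34+0.32j), (-0.68+0j), (-0.63+0j)], [-0.36-0.32j, (-0.36+0.32j), -0.20+0.00j, (0.04+0j)]]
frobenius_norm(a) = 2.50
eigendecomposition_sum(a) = [[(0.2+0.27j), (0.19+0j), -0.29-0.14j, 0.27-0.45j], [(-0.27+0.27j), (0.03+0.22j), (0.11-0.36j), (0.57+0.24j)], [(0.01-0.32j), (-0.14-0.12j), 0.13+0.28j, (-0.48+0.18j)], [-0.33+0.02j, -0.11+0.16j, (0.28-0.17j), (0.23+0.48j)]] + [[(0.2-0.27j), (0.19-0j), -0.29+0.14j, 0.27+0.45j], [-0.27-0.27j, 0.03-0.22j, (0.11+0.36j), 0.57-0.24j], [0.01+0.32j, -0.14+0.12j, (0.13-0.28j), (-0.48-0.18j)], [-0.33-0.02j, -0.11-0.16j, 0.28+0.17j, (0.23-0.48j)]] + [[(-0+0j), 0j, (-0-0j), (-0+0j)], [-0.00+0.00j, 0j, -0.00-0.00j, -0.00+0.00j], [-0.00+0.00j, 0.00+0.00j, -0.00-0.00j, -0.00+0.00j], [-0.00+0.00j, 0.00+0.00j, -0.00-0.00j, -0.00+0.00j]] + [[-0.07+0.00j, (0.24+0j), (0.13-0j), (-0.23+0j)],  [(-0.2+0j), 0.67+0.00j, 0.37-0.00j, -0.65+0.00j],  [-0.17+0.00j, (0.57+0j), (0.31-0j), (-0.56+0j)],  [(0.01-0j), -0.03-0.00j, -0.02+0.00j, (0.03-0j)]]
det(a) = -0.01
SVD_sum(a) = [[-0.03, -0.01, -0.07, 0.35], [-0.03, -0.01, -0.08, 0.39], [0.12, 0.03, 0.32, -1.56], [-0.03, -0.01, -0.09, 0.42]] + [[0.24, -0.08, -0.24, -0.03], [-0.79, 0.27, 0.76, 0.1], [-0.30, 0.1, 0.29, 0.04], [-0.56, 0.19, 0.54, 0.07]] + [[0.11, 0.71, -0.14, -0.01], [0.07, 0.47, -0.09, -0.01], [0.02, 0.16, -0.03, -0.00], [-0.06, -0.43, 0.09, 0.00]] + [[-0.0, -0.00, -0.0, -0.0],[0.00, 0.00, 0.0, 0.00],[-0.0, -0.00, -0.00, -0.0],[-0.00, -0.0, -0.00, -0.00]]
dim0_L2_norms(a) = [1.06, 1.03, 1.09, 1.7]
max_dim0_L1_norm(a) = 2.82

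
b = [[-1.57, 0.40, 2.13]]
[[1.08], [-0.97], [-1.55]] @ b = [[-1.7,0.43,2.3], [1.52,-0.39,-2.07], [2.43,-0.62,-3.30]]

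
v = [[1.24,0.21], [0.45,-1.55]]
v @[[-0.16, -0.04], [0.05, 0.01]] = [[-0.19, -0.05],[-0.15, -0.03]]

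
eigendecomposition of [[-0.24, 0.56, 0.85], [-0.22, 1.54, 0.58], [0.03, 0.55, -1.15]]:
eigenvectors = [[0.37, 0.99, -0.54], [0.91, 0.1, -0.21], [0.19, 0.08, 0.82]]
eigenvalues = [1.57, -0.11, -1.31]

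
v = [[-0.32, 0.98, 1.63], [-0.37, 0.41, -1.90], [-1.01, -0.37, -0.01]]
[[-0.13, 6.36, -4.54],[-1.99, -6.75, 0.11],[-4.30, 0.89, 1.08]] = v@[[4.05, -0.91, 0.14],[0.56, -0.01, -3.27],[0.38, 3.73, -0.79]]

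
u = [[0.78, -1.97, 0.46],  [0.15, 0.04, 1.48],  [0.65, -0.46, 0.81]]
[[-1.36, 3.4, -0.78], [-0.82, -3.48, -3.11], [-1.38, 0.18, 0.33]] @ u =[[-1.06, 3.17, 3.77], [-3.18, 2.91, -8.05], [-0.83, 2.57, -0.1]]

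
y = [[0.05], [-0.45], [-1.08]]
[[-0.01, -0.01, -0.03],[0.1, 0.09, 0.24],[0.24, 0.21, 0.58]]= y@[[-0.22, -0.19, -0.54]]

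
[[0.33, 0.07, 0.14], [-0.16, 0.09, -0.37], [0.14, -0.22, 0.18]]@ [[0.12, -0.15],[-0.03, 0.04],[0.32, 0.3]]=[[0.08, -0.00], [-0.14, -0.08], [0.08, 0.02]]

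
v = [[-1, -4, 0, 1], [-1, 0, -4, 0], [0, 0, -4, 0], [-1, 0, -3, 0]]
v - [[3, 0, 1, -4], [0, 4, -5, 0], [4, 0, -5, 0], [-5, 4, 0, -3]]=[[-4, -4, -1, 5], [-1, -4, 1, 0], [-4, 0, 1, 0], [4, -4, -3, 3]]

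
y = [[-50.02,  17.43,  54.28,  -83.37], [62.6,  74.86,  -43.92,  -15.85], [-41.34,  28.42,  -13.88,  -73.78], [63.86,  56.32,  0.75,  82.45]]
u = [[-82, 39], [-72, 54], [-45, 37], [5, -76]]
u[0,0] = -82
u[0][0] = -82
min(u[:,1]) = -76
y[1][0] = 62.6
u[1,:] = [-72, 54]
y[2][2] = -13.88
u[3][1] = -76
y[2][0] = -41.34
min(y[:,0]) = -50.02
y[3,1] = 56.32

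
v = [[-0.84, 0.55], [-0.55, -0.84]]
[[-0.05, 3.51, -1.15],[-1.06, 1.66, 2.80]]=v @ [[0.62,-3.83,-0.57], [0.85,0.53,-2.96]]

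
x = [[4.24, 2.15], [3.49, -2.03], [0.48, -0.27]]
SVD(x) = [[-0.80,0.6], [-0.60,-0.79], [-0.08,-0.11]] @ diag([5.527609309965459, 2.9410772374052323]) @ [[-1.00, -0.09], [-0.09, 1.0]]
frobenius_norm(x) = 6.26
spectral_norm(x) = 5.53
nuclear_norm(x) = 8.47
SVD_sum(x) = [[4.39, 0.38],[3.29, 0.29],[0.45, 0.04]] + [[-0.15,1.77], [0.20,-2.32], [0.03,-0.31]]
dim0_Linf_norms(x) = [4.24, 2.15]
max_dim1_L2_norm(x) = 4.75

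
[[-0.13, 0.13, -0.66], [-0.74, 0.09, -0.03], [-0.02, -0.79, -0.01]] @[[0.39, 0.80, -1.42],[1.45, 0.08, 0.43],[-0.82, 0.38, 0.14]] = [[0.68, -0.34, 0.15], [-0.13, -0.60, 1.09], [-1.15, -0.08, -0.31]]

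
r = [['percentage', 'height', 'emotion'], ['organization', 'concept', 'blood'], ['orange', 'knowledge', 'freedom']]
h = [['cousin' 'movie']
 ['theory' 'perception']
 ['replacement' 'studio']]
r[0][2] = 'emotion'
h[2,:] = ['replacement', 'studio']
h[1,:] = ['theory', 'perception']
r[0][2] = 'emotion'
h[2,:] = ['replacement', 'studio']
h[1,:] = ['theory', 'perception']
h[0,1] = 'movie'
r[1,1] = 'concept'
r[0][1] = 'height'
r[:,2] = ['emotion', 'blood', 'freedom']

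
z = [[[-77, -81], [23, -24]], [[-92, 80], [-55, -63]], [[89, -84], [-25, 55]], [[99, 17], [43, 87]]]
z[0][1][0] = 23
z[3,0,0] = 99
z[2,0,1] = -84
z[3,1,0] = 43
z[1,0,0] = -92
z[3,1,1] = 87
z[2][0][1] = -84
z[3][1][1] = 87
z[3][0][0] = 99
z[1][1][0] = -55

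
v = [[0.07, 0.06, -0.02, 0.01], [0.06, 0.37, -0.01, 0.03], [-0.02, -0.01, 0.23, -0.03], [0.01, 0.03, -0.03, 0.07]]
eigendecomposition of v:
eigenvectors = [[-0.19,0.08,0.96,0.17], [-0.97,-0.14,-0.16,-0.12], [0.11,-0.97,0.07,0.18], [-0.11,0.16,-0.20,0.96]]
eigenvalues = [0.39, 0.23, 0.06, 0.06]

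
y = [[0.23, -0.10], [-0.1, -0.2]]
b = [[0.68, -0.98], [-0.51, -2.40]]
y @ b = [[0.21,0.01], [0.03,0.58]]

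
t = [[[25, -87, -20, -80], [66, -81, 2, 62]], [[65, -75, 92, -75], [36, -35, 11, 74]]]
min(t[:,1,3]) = 62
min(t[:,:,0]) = 25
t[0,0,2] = -20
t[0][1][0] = 66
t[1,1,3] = 74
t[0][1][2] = 2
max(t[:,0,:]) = 92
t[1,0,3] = -75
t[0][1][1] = -81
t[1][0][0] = 65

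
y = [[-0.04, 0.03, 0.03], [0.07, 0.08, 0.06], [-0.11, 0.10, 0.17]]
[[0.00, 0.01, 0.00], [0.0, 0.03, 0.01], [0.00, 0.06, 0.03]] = y@[[0.01, 0.09, 0.04], [0.0, 0.01, 0.01], [0.03, 0.41, 0.17]]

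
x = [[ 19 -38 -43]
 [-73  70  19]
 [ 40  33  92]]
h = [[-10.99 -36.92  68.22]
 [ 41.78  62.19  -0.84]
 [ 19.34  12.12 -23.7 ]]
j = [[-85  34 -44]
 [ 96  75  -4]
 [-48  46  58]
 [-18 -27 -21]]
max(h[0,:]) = 68.22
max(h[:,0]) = 41.78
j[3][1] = -27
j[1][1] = 75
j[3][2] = -21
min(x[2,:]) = 33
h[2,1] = 12.12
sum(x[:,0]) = -14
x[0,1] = -38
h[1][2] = -0.84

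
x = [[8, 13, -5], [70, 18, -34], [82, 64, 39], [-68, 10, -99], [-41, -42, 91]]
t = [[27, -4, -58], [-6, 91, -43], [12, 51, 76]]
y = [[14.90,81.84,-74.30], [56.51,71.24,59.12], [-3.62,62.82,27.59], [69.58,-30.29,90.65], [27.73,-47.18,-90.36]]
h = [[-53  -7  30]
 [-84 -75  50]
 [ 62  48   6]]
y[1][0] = 56.51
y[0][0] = 14.9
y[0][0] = 14.9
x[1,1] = 18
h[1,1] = -75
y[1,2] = 59.12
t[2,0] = 12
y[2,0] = -3.62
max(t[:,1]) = 91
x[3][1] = 10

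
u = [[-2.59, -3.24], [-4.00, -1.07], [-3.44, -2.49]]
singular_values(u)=[7.0, 1.84]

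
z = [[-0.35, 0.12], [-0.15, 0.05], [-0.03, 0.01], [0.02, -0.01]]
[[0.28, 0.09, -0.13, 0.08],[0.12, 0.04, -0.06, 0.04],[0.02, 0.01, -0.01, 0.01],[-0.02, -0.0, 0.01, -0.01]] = z @ [[-0.70, -0.38, 0.4, -0.16], [0.28, -0.36, 0.07, 0.22]]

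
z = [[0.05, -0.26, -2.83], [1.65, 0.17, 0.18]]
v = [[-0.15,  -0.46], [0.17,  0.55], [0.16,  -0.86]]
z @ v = [[-0.50, 2.27],[-0.19, -0.82]]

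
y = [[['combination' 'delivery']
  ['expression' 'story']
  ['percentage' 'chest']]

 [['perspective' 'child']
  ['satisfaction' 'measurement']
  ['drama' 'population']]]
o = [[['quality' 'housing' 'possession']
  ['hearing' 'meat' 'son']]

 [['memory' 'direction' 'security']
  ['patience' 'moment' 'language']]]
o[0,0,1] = 'housing'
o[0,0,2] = 'possession'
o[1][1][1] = 'moment'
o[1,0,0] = 'memory'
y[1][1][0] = 'satisfaction'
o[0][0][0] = 'quality'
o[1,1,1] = 'moment'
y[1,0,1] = 'child'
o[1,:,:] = [['memory', 'direction', 'security'], ['patience', 'moment', 'language']]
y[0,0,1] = 'delivery'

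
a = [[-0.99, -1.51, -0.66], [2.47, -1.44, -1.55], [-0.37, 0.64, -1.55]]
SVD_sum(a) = [[0.26, -0.17, -0.19], [2.29, -1.53, -1.71], [0.18, -0.12, -0.14]] + [[-1.26, -0.86, -0.91], [0.18, 0.13, 0.13], [-0.53, -0.36, -0.38]] + [[0.01, -0.47, 0.44],[0.00, -0.04, 0.03],[-0.03, 1.12, -1.04]]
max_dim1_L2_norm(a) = 3.25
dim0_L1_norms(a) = [3.83, 3.59, 3.76]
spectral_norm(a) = 3.27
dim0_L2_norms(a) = [2.69, 2.18, 2.29]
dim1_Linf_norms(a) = [1.51, 2.47, 1.55]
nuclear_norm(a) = 6.87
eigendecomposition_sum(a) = [[-0.30+0.90j, -0.75-0.38j, 0.13-0.61j], [1.21+0.64j, (-0.72+0.98j), (-0.83-0.33j)], [(0.12-0.39j), (0.32+0.16j), (-0.05+0.26j)]] + [[(-0.3-0.9j),-0.75+0.38j,(0.13+0.61j)], [(1.21-0.64j),(-0.72-0.98j),-0.83+0.33j], [(0.12+0.39j),0.32-0.16j,(-0.05-0.26j)]] + [[(-0.39+0j),(-0-0j),-0.92+0.00j], [0.05-0.00j,0.00+0.00j,(0.11-0j)], [-0.61+0.00j,-0.01-0.00j,(-1.44+0j)]]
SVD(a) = [[0.11, -0.91, -0.39], [0.99, 0.13, -0.03], [0.08, -0.38, 0.92]] @ diag([3.2720313918212023, 1.9399622927756692, 1.6589625895556441]) @ [[0.71, -0.47, -0.53], [0.71, 0.49, 0.51], [-0.02, 0.73, -0.68]]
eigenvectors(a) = [[(0.09+0.55j), 0.09-0.55j, 0.54+0.00j], [(0.8+0j), 0.80-0.00j, -0.07+0.00j], [(-0.04-0.23j), -0.04+0.23j, 0.84+0.00j]]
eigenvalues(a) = [(-1.07+2.14j), (-1.07-2.14j), (-1.84+0j)]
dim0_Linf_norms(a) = [2.47, 1.51, 1.55]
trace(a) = -3.98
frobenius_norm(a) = 4.15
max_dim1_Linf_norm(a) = 2.47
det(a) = -10.53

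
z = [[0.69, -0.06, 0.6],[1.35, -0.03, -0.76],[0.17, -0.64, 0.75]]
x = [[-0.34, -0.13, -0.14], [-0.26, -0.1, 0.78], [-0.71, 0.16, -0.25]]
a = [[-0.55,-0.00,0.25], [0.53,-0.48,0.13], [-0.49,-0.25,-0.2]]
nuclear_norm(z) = 3.24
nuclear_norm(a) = 1.78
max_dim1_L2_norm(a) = 0.73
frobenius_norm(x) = 1.20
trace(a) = -1.23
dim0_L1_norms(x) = [1.31, 0.39, 1.17]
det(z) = -0.80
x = a @ z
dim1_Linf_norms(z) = [0.69, 1.35, 0.75]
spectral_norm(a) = 0.93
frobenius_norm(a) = 1.11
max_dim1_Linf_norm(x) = 0.78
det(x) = 0.13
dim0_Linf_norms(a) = [0.55, 0.48, 0.25]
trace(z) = 1.41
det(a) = -0.16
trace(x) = -0.69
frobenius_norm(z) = 2.06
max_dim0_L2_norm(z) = 1.53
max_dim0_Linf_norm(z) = 1.35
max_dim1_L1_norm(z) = 2.14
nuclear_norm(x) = 1.86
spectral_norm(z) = 1.60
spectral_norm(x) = 0.85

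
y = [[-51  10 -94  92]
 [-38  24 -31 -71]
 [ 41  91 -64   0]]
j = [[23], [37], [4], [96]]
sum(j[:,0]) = 160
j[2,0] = 4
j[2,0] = 4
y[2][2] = -64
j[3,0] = 96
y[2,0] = 41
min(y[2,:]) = -64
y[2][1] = 91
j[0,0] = 23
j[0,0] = 23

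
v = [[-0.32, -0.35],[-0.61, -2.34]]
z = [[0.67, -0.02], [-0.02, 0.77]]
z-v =[[0.99, 0.33], [0.59, 3.11]]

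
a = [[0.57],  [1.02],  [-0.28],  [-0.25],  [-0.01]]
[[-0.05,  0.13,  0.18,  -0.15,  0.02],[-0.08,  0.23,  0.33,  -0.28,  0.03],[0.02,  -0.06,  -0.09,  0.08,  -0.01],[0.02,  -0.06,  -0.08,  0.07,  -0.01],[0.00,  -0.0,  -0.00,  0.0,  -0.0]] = a@[[-0.08,0.23,0.32,-0.27,0.03]]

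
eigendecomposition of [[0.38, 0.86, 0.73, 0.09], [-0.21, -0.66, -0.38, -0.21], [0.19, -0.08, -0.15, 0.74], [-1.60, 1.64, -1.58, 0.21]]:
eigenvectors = [[-0.13-0.13j,-0.13+0.13j,(-0.74+0j),(0.58+0j)],[0.02+0.16j,(0.02-0.16j),(-0.19+0j),-0.29+0.00j],[0.11-0.42j,0.11+0.42j,(0.58+0j),-0.65+0.00j],[(0.86+0j),(0.86-0j),0.28+0.00j,0.39+0.00j]]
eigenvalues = [(0.29+1.32j), (0.29-1.32j), (-0.01+0j), (-0.8+0j)]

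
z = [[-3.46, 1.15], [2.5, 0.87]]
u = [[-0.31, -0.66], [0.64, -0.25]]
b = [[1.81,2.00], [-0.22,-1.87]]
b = z @ u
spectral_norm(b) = 3.15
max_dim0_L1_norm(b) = 3.87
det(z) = -5.89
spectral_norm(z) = 4.29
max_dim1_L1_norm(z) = 4.61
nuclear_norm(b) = 4.09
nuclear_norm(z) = 5.66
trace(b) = -0.06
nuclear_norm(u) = 1.42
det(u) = 0.50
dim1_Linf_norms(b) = [2.0, 1.87]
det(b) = -2.94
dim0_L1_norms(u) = [0.95, 0.91]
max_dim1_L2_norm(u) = 0.73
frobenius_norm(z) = 4.51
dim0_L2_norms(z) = [4.27, 1.44]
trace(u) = -0.56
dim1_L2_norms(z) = [3.65, 2.65]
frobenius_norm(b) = 3.29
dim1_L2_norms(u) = [0.73, 0.69]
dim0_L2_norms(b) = [1.82, 2.74]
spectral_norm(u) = 0.74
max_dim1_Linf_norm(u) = 0.66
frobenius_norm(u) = 1.00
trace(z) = -2.59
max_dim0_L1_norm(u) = 0.95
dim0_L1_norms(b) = [2.03, 3.87]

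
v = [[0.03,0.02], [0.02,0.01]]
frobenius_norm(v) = 0.04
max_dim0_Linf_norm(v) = 0.03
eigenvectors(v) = [[0.85, -0.53], [0.53, 0.85]]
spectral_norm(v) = 0.04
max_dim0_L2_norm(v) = 0.04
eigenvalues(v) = [0.04, -0.0]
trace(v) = 0.04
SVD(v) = [[-0.85, -0.53], [-0.53, 0.85]] @ diag([0.04236067977499789, 0.002360679774997897]) @ [[-0.85, -0.53], [0.53, -0.85]]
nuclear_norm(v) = 0.04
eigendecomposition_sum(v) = [[0.03, 0.02], [0.02, 0.01]] + [[-0.00, 0.0],  [0.00, -0.0]]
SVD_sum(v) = [[0.03, 0.02], [0.02, 0.01]] + [[-0.0,0.0], [0.0,-0.0]]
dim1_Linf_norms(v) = [0.03, 0.02]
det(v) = -0.00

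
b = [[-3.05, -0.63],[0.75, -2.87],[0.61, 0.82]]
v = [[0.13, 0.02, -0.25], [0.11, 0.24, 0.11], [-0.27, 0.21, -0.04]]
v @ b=[[-0.53,-0.34],[-0.09,-0.67],[0.96,-0.47]]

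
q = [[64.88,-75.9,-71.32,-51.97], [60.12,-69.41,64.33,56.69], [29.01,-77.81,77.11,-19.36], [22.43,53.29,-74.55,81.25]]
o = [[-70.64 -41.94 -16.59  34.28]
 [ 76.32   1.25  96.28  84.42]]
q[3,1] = 53.29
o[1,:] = [76.32, 1.25, 96.28, 84.42]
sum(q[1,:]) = 111.72999999999999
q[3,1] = 53.29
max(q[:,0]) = 64.88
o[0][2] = -16.59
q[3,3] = 81.25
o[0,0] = -70.64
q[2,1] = -77.81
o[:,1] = [-41.94, 1.25]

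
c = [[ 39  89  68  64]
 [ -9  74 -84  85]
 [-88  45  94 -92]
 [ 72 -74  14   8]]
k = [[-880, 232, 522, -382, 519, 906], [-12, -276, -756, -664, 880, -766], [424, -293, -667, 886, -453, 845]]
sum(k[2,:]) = 742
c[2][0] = -88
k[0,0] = -880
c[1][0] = -9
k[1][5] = -766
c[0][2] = 68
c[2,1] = 45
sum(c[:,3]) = 65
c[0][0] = 39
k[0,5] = 906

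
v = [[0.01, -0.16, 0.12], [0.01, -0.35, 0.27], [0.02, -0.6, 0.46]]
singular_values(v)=[0.9, 0.01, 0.0]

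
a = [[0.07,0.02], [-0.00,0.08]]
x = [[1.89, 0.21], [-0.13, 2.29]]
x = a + [[1.82,0.19], [-0.13,2.21]]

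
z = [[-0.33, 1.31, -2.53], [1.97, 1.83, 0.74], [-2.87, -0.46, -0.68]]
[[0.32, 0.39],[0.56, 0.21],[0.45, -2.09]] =z @ [[-0.29, 0.99], [0.54, -0.69], [0.19, -0.64]]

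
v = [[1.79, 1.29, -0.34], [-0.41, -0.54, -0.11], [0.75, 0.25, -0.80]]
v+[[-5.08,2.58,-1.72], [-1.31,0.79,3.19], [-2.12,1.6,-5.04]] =[[-3.29, 3.87, -2.06], [-1.72, 0.25, 3.08], [-1.37, 1.85, -5.84]]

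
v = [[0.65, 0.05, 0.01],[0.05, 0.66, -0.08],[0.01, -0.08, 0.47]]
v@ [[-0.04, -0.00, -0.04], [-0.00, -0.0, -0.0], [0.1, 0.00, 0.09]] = [[-0.02, 0.0, -0.03], [-0.01, 0.00, -0.01], [0.05, 0.00, 0.04]]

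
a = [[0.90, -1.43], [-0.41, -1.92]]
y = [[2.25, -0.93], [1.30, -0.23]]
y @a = [[2.41,  -1.43], [1.26,  -1.42]]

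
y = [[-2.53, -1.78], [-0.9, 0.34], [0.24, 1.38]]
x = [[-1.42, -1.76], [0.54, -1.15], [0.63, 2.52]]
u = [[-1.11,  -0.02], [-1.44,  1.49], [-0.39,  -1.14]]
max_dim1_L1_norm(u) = 2.93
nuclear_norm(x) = 4.66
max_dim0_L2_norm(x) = 3.28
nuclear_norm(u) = 3.62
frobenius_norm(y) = 3.53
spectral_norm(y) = 3.30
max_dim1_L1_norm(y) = 4.31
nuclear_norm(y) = 4.56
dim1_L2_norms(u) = [1.11, 2.07, 1.2]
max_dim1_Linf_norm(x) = 2.52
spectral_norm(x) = 3.47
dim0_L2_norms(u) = [1.86, 1.88]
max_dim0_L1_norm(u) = 2.94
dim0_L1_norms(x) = [2.59, 5.43]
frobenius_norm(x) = 3.67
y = u + x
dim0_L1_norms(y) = [3.67, 3.5]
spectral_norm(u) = 2.27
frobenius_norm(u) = 2.64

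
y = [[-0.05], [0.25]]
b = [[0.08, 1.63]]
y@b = [[-0.00, -0.08], [0.02, 0.41]]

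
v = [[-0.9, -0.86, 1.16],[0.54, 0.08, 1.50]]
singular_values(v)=[1.98, 1.23]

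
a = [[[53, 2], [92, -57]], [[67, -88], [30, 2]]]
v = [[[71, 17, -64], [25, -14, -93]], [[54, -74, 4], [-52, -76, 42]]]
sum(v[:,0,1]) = -57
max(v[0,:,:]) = 71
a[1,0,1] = -88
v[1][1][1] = -76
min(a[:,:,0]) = 30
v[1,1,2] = 42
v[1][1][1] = -76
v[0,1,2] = -93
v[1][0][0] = 54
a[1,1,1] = 2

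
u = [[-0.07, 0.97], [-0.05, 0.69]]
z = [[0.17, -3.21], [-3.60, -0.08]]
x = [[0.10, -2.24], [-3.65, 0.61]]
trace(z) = 0.09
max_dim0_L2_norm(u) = 1.19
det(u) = 0.00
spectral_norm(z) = 3.61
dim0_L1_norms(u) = [0.12, 1.66]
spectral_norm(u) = 1.19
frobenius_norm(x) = 4.33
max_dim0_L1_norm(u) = 1.66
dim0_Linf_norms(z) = [3.6, 3.21]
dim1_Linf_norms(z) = [3.21, 3.6]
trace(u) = 0.62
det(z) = -11.57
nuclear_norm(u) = 1.19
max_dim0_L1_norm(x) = 3.75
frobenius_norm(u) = 1.19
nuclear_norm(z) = 6.81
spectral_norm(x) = 3.75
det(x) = -8.12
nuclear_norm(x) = 5.91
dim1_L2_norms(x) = [2.24, 3.7]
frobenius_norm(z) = 4.83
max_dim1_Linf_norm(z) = 3.6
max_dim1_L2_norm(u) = 0.97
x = u + z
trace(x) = 0.71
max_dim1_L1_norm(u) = 1.04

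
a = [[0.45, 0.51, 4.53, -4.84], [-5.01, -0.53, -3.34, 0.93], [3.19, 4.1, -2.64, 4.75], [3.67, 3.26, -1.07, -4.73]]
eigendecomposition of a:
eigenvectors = [[(0.51-0.1j), (0.51+0.1j), -0.36-0.25j, -0.36+0.25j], [(0.06+0.07j), 0.06-0.07j, (0.74+0j), (0.74-0j)], [-0.61+0.00j, (-0.61-0j), 0.14-0.47j, (0.14+0.47j)], [-0.07-0.59j, (-0.07+0.59j), (0.08-0.12j), (0.08+0.12j)]]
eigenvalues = [(-5.1+4.58j), (-5.1-4.58j), (1.37+3.68j), (1.37-3.68j)]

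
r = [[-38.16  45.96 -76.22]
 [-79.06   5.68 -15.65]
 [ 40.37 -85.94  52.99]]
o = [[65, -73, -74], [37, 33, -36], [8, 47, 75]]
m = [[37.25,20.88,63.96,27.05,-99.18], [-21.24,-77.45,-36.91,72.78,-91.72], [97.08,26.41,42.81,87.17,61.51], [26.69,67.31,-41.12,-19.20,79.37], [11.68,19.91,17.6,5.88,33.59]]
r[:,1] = [45.96, 5.68, -85.94]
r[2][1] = -85.94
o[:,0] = [65, 37, 8]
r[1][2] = -15.65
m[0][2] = 63.96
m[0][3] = 27.05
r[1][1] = 5.68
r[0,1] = 45.96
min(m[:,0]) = -21.24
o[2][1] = 47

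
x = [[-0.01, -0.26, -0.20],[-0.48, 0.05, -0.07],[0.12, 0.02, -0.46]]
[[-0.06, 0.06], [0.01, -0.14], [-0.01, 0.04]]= x@[[-0.0, 0.27],[0.21, -0.21],[0.02, -0.02]]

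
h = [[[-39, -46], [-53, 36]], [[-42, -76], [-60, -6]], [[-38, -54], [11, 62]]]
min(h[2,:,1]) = -54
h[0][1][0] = -53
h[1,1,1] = -6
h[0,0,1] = -46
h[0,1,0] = -53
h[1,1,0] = -60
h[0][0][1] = -46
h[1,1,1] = -6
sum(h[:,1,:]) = -10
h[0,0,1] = -46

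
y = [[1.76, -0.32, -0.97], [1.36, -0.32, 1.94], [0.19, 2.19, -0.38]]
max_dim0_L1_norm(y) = 3.31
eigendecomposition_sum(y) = [[(0.91+0.44j), (-0.25+0.6j), (-0.39+0.53j)], [0.52-0.65j, 0.44+0.31j, (0.35+0.41j)], [(0.26-0.74j), (0.49+0.14j), 0.44+0.26j]] + [[0.91-0.44j, -0.25-0.60j, -0.39-0.53j],  [0.52+0.65j, 0.44-0.31j, 0.35-0.41j],  [0.26+0.74j, 0.49-0.14j, (0.44-0.26j)]] + [[-0.05+0.00j, (0.19+0j), (-0.19-0j)],[(0.33-0j), -1.19-0.00j, (1.24+0j)],[-0.33+0.00j, 1.21+0.00j, -1.26-0.00j]]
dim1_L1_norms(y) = [3.05, 3.62, 2.76]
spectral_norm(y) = 2.58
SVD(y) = [[-0.19, 0.66, -0.73], [-0.81, 0.31, 0.50], [0.56, 0.68, 0.47]] @ diag([2.5846082151183447, 2.106276661412389, 1.927822346569373]) @ [[-0.52, 0.6, -0.61], [0.81, 0.56, -0.14], [-0.26, 0.57, 0.78]]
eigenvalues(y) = [(1.78+1.01j), (1.78-1.01j), (-2.5+0j)]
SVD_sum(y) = [[0.26, -0.3, 0.31], [1.08, -1.24, 1.28], [-0.74, 0.86, -0.89]] + [[1.13, 0.78, -0.19], [0.54, 0.37, -0.09], [1.17, 0.81, -0.2]] + [[0.37,-0.8,-1.09], [-0.25,0.55,0.75], [-0.24,0.52,0.7]]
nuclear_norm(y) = 6.62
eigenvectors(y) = [[(-0.66+0j),(-0.66-0j),(0.11+0j)], [-0.12+0.53j,(-0.12-0.53j),-0.70+0.00j], [(0.06+0.51j),0.06-0.51j,0.71+0.00j]]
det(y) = -10.49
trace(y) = 1.06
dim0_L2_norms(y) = [2.23, 2.24, 2.2]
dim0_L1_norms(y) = [3.31, 2.83, 3.29]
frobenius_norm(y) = 3.85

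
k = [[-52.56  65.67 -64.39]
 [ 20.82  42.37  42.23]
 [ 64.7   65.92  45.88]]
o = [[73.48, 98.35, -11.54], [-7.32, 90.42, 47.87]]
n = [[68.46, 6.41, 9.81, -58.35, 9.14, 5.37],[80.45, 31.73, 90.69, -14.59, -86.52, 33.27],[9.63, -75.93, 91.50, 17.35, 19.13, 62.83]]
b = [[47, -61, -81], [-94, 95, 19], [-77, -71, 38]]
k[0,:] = [-52.56, 65.67, -64.39]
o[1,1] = 90.42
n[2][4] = 19.13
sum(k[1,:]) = 105.41999999999999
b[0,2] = -81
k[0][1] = 65.67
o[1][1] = 90.42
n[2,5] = 62.83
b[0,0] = 47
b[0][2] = -81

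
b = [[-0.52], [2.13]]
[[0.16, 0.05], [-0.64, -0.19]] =b@[[-0.30, -0.09]]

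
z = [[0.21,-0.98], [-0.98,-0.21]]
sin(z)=[[0.18, -0.82], [-0.82, -0.18]]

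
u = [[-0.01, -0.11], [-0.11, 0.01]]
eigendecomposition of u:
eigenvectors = [[-0.74, 0.67], [-0.67, -0.74]]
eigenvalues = [-0.11, 0.11]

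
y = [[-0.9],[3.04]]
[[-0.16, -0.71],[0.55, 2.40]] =y @ [[0.18, 0.79]]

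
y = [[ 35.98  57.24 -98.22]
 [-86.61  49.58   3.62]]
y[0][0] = 35.98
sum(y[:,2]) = -94.6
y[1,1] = 49.58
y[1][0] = -86.61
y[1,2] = 3.62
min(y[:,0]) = -86.61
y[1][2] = 3.62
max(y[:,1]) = 57.24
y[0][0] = 35.98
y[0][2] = -98.22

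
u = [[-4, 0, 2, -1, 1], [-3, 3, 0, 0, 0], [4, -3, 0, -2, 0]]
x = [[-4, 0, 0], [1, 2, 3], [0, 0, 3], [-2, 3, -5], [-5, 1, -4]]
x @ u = [[16, 0, -8, 4, -4], [2, -3, 2, -7, 1], [12, -9, 0, -6, 0], [-21, 24, -4, 12, -2], [1, 15, -10, 13, -5]]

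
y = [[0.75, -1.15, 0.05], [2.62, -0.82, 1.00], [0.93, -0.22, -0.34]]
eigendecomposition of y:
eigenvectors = [[(0.19+0.48j), (0.19-0.48j), (-0.35+0j)], [0.81+0.00j, (0.81-0j), (-0.39+0j)], [0.25+0.07j, 0.25-0.07j, 0.85+0.00j]]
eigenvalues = [(0.11+1.65j), (0.11-1.65j), (-0.63+0j)]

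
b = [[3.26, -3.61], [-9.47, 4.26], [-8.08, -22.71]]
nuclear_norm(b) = 35.41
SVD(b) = [[0.10, 0.37], [-0.05, -0.92], [0.99, -0.09]] @ diag([24.24477143341268, 11.16735233354695]) @ [[-0.3, -0.95], [0.95, -0.30]]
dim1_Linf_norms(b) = [3.61, 9.47, 22.71]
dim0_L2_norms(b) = [12.87, 23.39]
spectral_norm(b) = 24.24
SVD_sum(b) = [[-0.74, -2.37], [0.37, 1.20], [-7.16, -23.00]] + [[4.00,-1.24],[-9.84,3.06],[-0.92,0.29]]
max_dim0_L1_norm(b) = 30.58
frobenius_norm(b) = 26.69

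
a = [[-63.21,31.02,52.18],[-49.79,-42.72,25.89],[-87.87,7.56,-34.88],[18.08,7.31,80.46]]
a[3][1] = 7.31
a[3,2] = 80.46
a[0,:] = [-63.21, 31.02, 52.18]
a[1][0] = -49.79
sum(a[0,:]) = 19.990000000000002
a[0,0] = -63.21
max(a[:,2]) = 80.46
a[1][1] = -42.72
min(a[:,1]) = -42.72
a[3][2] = 80.46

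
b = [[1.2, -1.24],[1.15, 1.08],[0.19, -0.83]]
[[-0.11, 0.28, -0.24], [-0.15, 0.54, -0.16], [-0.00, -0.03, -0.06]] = b@[[-0.11, 0.36, -0.17], [-0.02, 0.12, 0.03]]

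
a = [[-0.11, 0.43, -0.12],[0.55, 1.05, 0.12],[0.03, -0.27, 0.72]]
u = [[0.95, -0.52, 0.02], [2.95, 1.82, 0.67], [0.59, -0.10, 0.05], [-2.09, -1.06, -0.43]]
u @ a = [[-0.39,  -0.14,  -0.16], [0.7,  3.00,  0.35], [-0.12,  0.14,  -0.05], [-0.37,  -1.9,  -0.19]]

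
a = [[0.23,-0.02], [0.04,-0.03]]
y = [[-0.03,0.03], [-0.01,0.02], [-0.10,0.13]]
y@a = [[-0.01, -0.0],[-0.00, -0.00],[-0.02, -0.00]]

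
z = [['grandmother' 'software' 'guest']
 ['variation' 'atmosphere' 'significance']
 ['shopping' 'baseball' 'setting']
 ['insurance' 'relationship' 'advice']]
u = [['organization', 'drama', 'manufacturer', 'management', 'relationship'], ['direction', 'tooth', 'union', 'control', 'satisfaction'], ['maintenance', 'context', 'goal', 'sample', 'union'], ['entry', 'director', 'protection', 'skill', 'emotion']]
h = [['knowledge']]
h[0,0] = 'knowledge'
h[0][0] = 'knowledge'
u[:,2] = ['manufacturer', 'union', 'goal', 'protection']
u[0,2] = 'manufacturer'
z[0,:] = ['grandmother', 'software', 'guest']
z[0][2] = 'guest'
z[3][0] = 'insurance'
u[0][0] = 'organization'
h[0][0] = 'knowledge'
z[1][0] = 'variation'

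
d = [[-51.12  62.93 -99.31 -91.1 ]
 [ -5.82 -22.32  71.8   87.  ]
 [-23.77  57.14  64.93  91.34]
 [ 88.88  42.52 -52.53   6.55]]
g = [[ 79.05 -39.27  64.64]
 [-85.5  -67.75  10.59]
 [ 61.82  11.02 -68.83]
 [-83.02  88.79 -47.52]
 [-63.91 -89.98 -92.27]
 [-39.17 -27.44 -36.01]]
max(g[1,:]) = 10.59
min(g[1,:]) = -85.5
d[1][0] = -5.82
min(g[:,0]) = -85.5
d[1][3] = 87.0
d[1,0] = -5.82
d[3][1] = 42.52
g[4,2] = -92.27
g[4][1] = -89.98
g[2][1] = 11.02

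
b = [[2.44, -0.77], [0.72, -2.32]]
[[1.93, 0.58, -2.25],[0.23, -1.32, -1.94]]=b @ [[0.84, 0.46, -0.73], [0.16, 0.71, 0.61]]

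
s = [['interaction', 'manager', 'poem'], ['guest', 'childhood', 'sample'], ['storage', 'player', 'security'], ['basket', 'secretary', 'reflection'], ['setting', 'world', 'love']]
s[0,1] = 'manager'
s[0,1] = 'manager'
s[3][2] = 'reflection'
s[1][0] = 'guest'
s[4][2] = 'love'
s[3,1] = 'secretary'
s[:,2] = ['poem', 'sample', 'security', 'reflection', 'love']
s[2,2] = 'security'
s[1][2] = 'sample'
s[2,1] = 'player'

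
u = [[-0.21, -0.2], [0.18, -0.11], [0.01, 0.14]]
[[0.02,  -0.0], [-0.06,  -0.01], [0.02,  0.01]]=u@[[-0.22, -0.02],[0.14, 0.04]]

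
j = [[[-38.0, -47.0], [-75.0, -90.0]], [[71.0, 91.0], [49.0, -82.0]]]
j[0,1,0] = -75.0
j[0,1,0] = -75.0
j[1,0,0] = 71.0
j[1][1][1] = -82.0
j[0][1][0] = -75.0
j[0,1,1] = -90.0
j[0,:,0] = [-38.0, -75.0]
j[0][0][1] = -47.0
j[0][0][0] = -38.0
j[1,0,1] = 91.0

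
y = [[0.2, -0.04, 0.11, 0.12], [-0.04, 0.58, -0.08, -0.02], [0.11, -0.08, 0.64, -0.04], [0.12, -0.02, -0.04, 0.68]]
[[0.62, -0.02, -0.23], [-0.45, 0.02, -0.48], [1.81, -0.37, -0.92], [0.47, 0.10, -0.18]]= y @ [[1.26, 0.17, -0.34], [-0.31, -0.04, -1.07], [2.61, -0.61, -1.54], [0.61, 0.08, -0.32]]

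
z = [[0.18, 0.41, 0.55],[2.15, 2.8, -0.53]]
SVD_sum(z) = [[0.22, 0.28, -0.05], [2.15, 2.81, -0.47]] + [[-0.04, 0.13, 0.60], [0.00, -0.01, -0.06]]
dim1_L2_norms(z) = [0.71, 3.57]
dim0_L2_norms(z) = [2.16, 2.83, 0.76]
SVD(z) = [[-0.10, -0.99], [-0.99, 0.10]] @ diag([3.5872621060855683, 0.6147768556497001]) @ [[-0.60, -0.79, 0.13], [0.06, -0.21, -0.98]]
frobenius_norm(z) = 3.64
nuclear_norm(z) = 4.20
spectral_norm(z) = 3.59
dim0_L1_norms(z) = [2.33, 3.21, 1.08]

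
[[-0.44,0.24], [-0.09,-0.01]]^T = [[-0.44, -0.09], [0.24, -0.01]]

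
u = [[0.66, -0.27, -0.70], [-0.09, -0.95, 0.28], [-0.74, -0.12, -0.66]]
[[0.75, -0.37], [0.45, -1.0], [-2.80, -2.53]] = u @ [[2.55, 1.74], [-0.29, 1.37], [1.44, 1.64]]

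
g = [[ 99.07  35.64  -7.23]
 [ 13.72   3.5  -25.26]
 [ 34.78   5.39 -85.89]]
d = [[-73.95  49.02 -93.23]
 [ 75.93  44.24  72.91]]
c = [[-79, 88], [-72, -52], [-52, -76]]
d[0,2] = -93.23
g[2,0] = 34.78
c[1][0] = -72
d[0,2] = -93.23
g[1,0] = 13.72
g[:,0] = [99.07, 13.72, 34.78]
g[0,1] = 35.64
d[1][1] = 44.24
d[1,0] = 75.93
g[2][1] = 5.39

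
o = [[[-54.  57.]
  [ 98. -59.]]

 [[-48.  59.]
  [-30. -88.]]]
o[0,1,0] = 98.0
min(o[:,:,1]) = -88.0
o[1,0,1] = 59.0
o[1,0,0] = -48.0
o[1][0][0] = -48.0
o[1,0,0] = -48.0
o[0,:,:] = [[-54.0, 57.0], [98.0, -59.0]]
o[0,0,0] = -54.0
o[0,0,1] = 57.0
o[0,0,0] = -54.0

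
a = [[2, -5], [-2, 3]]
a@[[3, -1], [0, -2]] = [[6, 8], [-6, -4]]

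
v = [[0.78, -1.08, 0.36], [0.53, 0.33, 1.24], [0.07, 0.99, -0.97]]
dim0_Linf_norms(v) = [0.78, 1.08, 1.24]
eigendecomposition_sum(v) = [[(0.37+0.4j),(-0.42+0.42j),-0.08+0.40j], [(0.24-0.29j),0.33+0.24j,0.28+0.01j], [0.09-0.17j,(0.19+0.08j),0.14-0.03j]] + [[(0.37-0.4j), -0.42-0.42j, -0.08-0.40j], [0.24+0.29j, 0.33-0.24j, 0.28-0.01j], [0.09+0.17j, (0.19-0.08j), (0.14+0.03j)]] + [[0.04+0.00j, (-0.25+0j), (0.51+0j)], [(0.05+0j), -0.33+0.00j, (0.68+0j)], [(-0.1-0j), 0.60-0.00j, -1.25-0.00j]]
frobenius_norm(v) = 2.40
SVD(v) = [[-0.60,-0.48,-0.64], [-0.46,0.86,-0.21], [0.65,0.17,-0.74]] @ diag([1.9423553544796828, 1.217872468369322, 0.7083377215086883]) @ [[-0.34, 0.59, -0.73], [0.08, 0.79, 0.60], [-0.94, -0.15, 0.32]]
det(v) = -1.68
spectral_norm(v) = 1.94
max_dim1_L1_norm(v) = 2.22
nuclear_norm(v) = 3.87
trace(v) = 0.14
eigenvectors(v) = [[-0.79+0.00j, -0.79-0.00j, (-0.34+0j)], [0.08+0.54j, 0.08-0.54j, -0.45+0.00j], [(0.1+0.26j), 0.10-0.26j, (0.83+0j)]]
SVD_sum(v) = [[0.4, -0.69, 0.85], [0.31, -0.53, 0.66], [-0.44, 0.75, -0.93]] + [[-0.05, -0.46, -0.35], [0.09, 0.84, 0.63], [0.02, 0.17, 0.13]] + [[0.43,  0.07,  -0.15], [0.14,  0.02,  -0.05], [0.49,  0.08,  -0.17]]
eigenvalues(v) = [(0.84+0.62j), (0.84-0.62j), (-1.54+0j)]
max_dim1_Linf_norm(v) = 1.24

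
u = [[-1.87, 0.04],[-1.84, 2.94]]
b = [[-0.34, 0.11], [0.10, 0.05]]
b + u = [[-2.21, 0.15], [-1.74, 2.99]]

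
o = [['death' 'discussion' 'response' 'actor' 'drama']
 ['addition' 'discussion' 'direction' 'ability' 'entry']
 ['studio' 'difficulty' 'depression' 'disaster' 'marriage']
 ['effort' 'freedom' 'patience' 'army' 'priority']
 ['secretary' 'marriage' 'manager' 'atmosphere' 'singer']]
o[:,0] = ['death', 'addition', 'studio', 'effort', 'secretary']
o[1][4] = 'entry'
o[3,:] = ['effort', 'freedom', 'patience', 'army', 'priority']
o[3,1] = 'freedom'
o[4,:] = ['secretary', 'marriage', 'manager', 'atmosphere', 'singer']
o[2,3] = 'disaster'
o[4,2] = 'manager'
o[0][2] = 'response'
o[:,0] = ['death', 'addition', 'studio', 'effort', 'secretary']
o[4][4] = 'singer'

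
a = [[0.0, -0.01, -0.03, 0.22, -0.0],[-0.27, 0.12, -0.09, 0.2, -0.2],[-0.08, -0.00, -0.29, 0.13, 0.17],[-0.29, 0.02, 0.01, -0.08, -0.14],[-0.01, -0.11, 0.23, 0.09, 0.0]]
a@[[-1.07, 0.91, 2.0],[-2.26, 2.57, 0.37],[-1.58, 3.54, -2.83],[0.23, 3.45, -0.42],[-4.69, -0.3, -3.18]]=[[0.12, 0.63, -0.01], [1.14, 0.49, 0.31], [-0.22, -0.7, 0.07], [0.89, -0.41, -0.12], [-0.08, 0.83, -0.75]]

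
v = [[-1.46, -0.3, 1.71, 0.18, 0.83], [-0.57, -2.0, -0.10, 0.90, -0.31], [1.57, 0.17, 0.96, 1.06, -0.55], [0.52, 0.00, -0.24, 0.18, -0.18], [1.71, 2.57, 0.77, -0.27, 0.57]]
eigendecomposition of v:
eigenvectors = [[-0.7, -0.47, 0.57, 0.33, -0.43], [-0.34, 0.15, -0.63, -0.16, 0.48], [0.32, -0.46, -0.15, -0.08, -0.26], [0.17, -0.0, -0.21, 0.05, 0.7], [0.52, -0.74, 0.46, 0.93, -0.19]]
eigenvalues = [-3.04, 1.62, -0.98, 0.65, 0.0]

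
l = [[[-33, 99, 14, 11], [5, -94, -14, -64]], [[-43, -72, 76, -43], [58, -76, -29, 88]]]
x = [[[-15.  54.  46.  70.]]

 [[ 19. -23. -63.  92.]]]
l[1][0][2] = 76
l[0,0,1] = 99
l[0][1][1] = -94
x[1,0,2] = -63.0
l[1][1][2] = -29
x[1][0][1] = -23.0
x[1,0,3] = 92.0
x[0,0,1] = 54.0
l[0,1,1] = -94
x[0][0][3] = 70.0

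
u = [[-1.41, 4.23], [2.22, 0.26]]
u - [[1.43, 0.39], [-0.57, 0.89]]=[[-2.84, 3.84], [2.79, -0.63]]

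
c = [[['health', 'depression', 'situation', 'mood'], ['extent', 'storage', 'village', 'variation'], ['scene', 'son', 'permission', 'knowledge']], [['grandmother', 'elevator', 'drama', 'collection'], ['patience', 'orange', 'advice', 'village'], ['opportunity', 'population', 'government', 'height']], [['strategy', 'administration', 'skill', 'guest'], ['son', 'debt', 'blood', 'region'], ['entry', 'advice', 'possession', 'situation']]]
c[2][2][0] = 'entry'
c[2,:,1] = ['administration', 'debt', 'advice']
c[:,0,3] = ['mood', 'collection', 'guest']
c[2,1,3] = 'region'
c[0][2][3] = 'knowledge'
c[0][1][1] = 'storage'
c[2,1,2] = 'blood'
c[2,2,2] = 'possession'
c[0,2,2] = 'permission'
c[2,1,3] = 'region'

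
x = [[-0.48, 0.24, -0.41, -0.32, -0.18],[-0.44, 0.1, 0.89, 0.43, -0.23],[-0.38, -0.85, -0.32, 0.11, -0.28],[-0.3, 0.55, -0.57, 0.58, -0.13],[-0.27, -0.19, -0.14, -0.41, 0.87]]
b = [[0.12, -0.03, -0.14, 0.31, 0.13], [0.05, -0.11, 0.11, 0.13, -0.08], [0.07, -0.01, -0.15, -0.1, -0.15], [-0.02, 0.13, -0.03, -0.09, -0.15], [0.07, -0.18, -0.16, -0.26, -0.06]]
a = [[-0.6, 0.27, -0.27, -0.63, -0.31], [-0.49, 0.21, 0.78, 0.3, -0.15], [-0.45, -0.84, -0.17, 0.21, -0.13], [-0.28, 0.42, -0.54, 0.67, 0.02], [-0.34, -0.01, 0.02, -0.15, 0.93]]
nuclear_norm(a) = 5.00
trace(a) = 1.04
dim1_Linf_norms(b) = [0.31, 0.13, 0.15, 0.15, 0.26]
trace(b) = -0.29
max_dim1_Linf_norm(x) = 0.89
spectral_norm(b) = 0.49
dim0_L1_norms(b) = [0.33, 0.46, 0.59, 0.89, 0.57]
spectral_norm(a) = 1.01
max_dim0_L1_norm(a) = 2.16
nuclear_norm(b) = 1.25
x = b + a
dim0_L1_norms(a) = [2.16, 1.75, 1.78, 1.96, 1.54]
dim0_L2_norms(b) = [0.16, 0.25, 0.28, 0.45, 0.27]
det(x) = -0.68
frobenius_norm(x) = 2.24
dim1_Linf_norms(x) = [0.48, 0.89, 0.85, 0.58, 0.87]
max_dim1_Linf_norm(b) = 0.31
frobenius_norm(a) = 2.24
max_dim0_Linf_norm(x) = 0.89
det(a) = -1.00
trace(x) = 0.75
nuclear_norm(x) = 4.83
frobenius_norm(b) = 0.66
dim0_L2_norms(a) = [1.0, 1.0, 1.0, 1.0, 1.0]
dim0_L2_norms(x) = [0.86, 1.06, 1.19, 0.9, 0.97]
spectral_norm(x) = 1.28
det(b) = -0.00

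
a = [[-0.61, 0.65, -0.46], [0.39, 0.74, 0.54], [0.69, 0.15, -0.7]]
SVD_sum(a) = [[-0.73, 0.35, -0.5], [0.24, -0.11, 0.17], [0.08, -0.04, 0.05]] + [[0.15,  0.27,  -0.04], [0.38,  0.65,  -0.09], [0.28,  0.48,  -0.07]] + [[-0.04, 0.03, 0.08], [-0.23, 0.2, 0.47], [0.33, -0.29, -0.68]]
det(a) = 0.99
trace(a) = -0.57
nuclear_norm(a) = 2.99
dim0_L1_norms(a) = [1.69, 1.54, 1.7]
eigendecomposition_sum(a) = [[-0.35+0.28j, (0.18-0.01j), -0.26-0.38j],[0.05-0.17j, (-0.06+0.04j), 0.17+0.06j],[0.31+0.34j, (-0.02-0.18j), (-0.37+0.3j)]] + [[(-0.35-0.28j),0.18+0.01j,(-0.26+0.38j)], [(0.05+0.17j),-0.06-0.04j,(0.17-0.06j)], [(0.31-0.34j),-0.02+0.18j,-0.37-0.30j]] + [[0.10+0.00j, (0.29-0j), (0.07+0j)],[0.29+0.00j, 0.85-0.00j, 0.19+0.00j],[(0.07+0j), 0.19-0.00j, 0.04+0.00j]]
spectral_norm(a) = 1.00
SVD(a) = [[-0.95, -0.31, -0.1], [0.31, -0.77, -0.56], [0.1, -0.56, 0.82]] @ diag([1.0040387850515013, 0.9953297945230354, 0.9936421479823793]) @ [[0.76,  -0.37,  0.53], [-0.50,  -0.86,  0.12], [0.41,  -0.36,  -0.84]]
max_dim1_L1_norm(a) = 1.72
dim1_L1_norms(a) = [1.72, 1.67, 1.54]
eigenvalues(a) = [(-0.78+0.62j), (-0.78-0.62j), (1+0j)]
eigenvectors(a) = [[-0.05+0.67j, (-0.05-0.67j), -0.31+0.00j], [-0.14-0.23j, (-0.14+0.23j), (-0.93+0j)], [(0.69+0j), (0.69-0j), (-0.21+0j)]]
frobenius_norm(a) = 1.73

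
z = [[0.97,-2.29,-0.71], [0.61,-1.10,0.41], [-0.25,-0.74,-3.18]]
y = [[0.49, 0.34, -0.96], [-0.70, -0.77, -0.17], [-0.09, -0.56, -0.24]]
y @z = [[0.92, -0.79, 2.84],  [-1.11, 2.58, 0.72],  [-0.37, 1.0, 0.60]]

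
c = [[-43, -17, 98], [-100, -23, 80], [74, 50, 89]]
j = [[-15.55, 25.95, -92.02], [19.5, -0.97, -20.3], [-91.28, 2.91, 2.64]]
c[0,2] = 98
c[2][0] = 74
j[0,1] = 25.95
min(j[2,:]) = -91.28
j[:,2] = [-92.02, -20.3, 2.64]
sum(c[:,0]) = -69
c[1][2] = 80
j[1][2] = -20.3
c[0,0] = -43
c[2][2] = 89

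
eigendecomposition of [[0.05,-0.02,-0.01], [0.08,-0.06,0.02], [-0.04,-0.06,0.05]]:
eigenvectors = [[0.27+0.02j,0.27-0.02j,-0.36+0.00j], [0.57-0.35j,(0.57+0.35j),-0.08+0.00j], [0.69+0.00j,(0.69-0j),0.93+0.00j]]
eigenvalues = [(-0.02+0.03j), (-0.02-0.03j), (0.07+0j)]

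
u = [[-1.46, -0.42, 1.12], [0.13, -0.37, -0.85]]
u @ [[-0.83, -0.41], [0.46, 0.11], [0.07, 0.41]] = [[1.1, 1.01], [-0.34, -0.44]]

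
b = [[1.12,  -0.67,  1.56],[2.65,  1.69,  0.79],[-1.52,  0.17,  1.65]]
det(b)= 11.417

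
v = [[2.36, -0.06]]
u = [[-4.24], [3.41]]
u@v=[[-10.01,0.25], [8.05,-0.20]]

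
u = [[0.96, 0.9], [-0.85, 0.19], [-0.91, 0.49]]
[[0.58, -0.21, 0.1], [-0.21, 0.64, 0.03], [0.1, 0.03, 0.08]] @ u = [[0.64, 0.53], [-0.77, -0.05], [-0.00, 0.13]]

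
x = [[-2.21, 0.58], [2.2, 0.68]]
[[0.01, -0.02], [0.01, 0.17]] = x @ [[0.0, 0.04], [0.01, 0.12]]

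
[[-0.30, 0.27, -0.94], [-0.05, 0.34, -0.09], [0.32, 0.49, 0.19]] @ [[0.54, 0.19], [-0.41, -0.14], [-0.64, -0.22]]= [[0.33, 0.11],  [-0.11, -0.04],  [-0.15, -0.05]]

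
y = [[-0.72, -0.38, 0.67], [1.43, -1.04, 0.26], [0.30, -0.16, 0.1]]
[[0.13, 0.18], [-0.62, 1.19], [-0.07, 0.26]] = y @ [[-0.04, 0.50], [0.68, -0.3], [0.54, 0.64]]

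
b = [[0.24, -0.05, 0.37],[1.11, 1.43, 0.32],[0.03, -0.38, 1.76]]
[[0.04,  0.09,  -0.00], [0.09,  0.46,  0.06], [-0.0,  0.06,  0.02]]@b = [[0.11,0.13,0.04], [0.53,0.63,0.29], [0.07,0.08,0.05]]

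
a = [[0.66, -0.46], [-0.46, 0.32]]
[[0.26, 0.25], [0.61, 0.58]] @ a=[[0.06, -0.04], [0.14, -0.1]]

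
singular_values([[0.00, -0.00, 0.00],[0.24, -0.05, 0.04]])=[0.25, 0.0]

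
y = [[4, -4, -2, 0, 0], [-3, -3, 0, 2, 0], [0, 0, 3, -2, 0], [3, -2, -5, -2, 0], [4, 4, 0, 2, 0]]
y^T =[[4, -3, 0, 3, 4], [-4, -3, 0, -2, 4], [-2, 0, 3, -5, 0], [0, 2, -2, -2, 2], [0, 0, 0, 0, 0]]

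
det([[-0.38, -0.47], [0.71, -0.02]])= 0.341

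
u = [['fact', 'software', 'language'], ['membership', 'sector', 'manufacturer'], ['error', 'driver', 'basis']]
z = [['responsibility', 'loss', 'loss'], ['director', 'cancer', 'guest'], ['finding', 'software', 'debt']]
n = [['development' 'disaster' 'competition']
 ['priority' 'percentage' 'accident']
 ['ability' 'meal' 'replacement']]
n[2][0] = 'ability'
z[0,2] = 'loss'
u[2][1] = 'driver'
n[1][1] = 'percentage'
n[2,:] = ['ability', 'meal', 'replacement']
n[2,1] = 'meal'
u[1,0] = 'membership'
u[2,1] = 'driver'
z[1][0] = 'director'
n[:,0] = ['development', 'priority', 'ability']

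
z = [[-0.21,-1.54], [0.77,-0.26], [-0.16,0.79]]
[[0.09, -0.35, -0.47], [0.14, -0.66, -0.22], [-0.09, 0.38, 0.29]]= z @ [[0.15, -0.74, -0.17], [-0.08, 0.33, 0.33]]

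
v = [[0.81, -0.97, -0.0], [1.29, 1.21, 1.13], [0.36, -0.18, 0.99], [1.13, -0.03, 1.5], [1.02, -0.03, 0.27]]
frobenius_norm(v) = 3.43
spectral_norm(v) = 2.95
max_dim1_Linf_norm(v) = 1.5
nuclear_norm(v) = 5.35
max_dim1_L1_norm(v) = 3.63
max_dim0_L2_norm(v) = 2.18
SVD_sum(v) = [[0.26, 0.07, 0.26], [1.33, 0.38, 1.32], [0.63, 0.18, 0.62], [1.26, 0.36, 1.26], [0.62, 0.18, 0.62]] + [[0.36, -1.11, -0.05], [-0.25, 0.76, 0.03], [0.07, -0.23, -0.01], [0.10, -0.3, -0.01], [0.1, -0.32, -0.01]] + [[0.19, 0.07, -0.21], [0.20, 0.08, -0.23], [-0.34, -0.13, 0.38], [-0.23, -0.09, 0.26], [0.3, 0.11, -0.33]]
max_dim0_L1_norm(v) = 4.61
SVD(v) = [[-0.13, -0.78, 0.32], [-0.65, 0.53, 0.35], [-0.3, -0.16, -0.59], [-0.62, -0.21, -0.4], [-0.3, -0.22, 0.51]] @ diag([2.951473575134556, 1.5094419825165262, 0.8925181436245562]) @ [[-0.7, -0.2, -0.69], [-0.31, 0.95, 0.04], [0.65, 0.24, -0.72]]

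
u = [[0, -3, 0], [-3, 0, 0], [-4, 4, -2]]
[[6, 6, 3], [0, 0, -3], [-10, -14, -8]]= u @ [[0, 0, 1], [-2, -2, -1], [1, 3, 0]]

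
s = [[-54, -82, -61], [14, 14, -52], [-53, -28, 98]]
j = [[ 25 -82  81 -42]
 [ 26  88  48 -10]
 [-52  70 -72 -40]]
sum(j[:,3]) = -92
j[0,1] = -82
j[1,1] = 88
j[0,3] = -42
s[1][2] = -52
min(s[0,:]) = -82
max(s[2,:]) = 98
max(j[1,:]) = 88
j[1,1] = 88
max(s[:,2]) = 98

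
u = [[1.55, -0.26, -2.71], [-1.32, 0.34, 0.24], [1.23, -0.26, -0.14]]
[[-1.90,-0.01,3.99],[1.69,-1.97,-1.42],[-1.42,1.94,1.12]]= u@[[-0.61,1.77,0.37], [2.53,0.38,-1.99], [0.11,0.98,-1.07]]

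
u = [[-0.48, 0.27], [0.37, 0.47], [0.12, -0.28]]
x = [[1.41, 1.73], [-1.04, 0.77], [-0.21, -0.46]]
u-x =[[-1.89, -1.46], [1.41, -0.3], [0.33, 0.18]]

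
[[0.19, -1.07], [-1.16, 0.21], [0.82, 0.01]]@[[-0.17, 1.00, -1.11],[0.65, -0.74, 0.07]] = [[-0.73,0.98,-0.29], [0.33,-1.32,1.3], [-0.13,0.81,-0.91]]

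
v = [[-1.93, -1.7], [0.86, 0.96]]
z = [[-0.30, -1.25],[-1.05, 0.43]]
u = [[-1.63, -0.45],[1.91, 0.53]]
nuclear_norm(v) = 3.01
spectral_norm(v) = 2.87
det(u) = -0.00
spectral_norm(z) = 1.33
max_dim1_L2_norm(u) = 1.98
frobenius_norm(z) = 1.71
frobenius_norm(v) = 2.88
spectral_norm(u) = 2.61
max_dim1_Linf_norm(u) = 1.91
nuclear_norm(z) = 2.41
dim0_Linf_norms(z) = [1.05, 1.25]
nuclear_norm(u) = 2.61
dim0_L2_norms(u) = [2.51, 0.7]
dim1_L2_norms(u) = [1.69, 1.98]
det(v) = -0.39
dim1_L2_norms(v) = [2.57, 1.29]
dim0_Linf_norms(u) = [1.91, 0.53]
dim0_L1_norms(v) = [2.79, 2.66]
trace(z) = 0.13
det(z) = -1.44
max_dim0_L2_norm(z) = 1.32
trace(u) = -1.10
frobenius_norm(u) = 2.61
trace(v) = -0.97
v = u + z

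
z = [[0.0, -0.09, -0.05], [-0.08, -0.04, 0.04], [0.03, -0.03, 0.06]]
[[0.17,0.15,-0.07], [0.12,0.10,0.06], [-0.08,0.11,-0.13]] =z@[[-1.47,0.14,-1.74], [-1.20,-2.00,1.14], [-1.24,0.69,-0.72]]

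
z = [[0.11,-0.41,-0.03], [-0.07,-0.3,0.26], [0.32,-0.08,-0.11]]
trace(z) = -0.30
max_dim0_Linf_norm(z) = 0.41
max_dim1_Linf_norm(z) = 0.41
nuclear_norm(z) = 1.07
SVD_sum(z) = [[0.09, -0.39, 0.08], [0.07, -0.31, 0.07], [0.03, -0.12, 0.02]] + [[0.07, 0.0, -0.05], [-0.18, -0.01, 0.14], [0.25, 0.02, -0.19]] + [[-0.05, -0.02, -0.06], [0.04, 0.02, 0.06], [0.04, 0.02, 0.06]]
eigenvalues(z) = [(0.08+0.24j), (0.08-0.24j), (-0.46+0j)]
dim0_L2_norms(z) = [0.35, 0.51, 0.28]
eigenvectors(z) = [[(-0.47-0.45j), (-0.47+0.45j), (0.54+0j)], [(-0.24+0.23j), (-0.24-0.23j), 0.78+0.00j], [-0.69+0.00j, -0.69-0.00j, -0.32+0.00j]]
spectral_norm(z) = 0.54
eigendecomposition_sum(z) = [[0.11+0.07j, (-0.11-0.02j), -0.08+0.07j], [(0.04-0.05j), -0.01+0.06j, (0.03+0.04j)], [0.13-0.03j, -0.10+0.07j, (-0.01+0.11j)]] + [[0.11-0.07j, -0.11+0.02j, (-0.08-0.07j)], [(0.04+0.05j), -0.01-0.06j, (0.03-0.04j)], [(0.13+0.03j), -0.10-0.07j, -0.01-0.11j]] + [[(-0.1+0j), -0.19-0.00j, 0.14-0.00j], [-0.14+0.00j, (-0.28-0j), (0.19-0j)], [0.06-0.00j, (0.11+0j), (-0.08+0j)]]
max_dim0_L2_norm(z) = 0.51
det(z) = -0.03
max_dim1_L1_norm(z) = 0.63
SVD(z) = [[-0.76,0.21,-0.61], [-0.61,-0.57,0.56], [-0.23,0.79,0.56]] @ diag([0.5364226988646739, 0.39946531425928405, 0.13106544489861205]) @ [[-0.21, 0.96, -0.2], [0.79, 0.05, -0.61], [0.57, 0.29, 0.77]]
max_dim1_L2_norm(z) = 0.43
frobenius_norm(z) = 0.68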